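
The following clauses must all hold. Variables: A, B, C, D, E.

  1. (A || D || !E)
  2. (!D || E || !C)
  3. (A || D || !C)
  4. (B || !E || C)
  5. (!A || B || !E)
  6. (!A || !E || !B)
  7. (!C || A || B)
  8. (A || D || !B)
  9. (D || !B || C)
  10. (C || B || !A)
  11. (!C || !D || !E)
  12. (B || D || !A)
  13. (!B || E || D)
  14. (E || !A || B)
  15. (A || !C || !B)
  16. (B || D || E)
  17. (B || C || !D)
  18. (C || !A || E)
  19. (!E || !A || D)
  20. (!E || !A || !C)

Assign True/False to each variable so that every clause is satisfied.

A = False  B = True  C = False  D = True  E = False

Try A = False.
For the remaining variables, B = True, C = False, D = True, E = False works.
Check each clause:
  1. (A || !E || D) — !E is true.
  2. (E || !C || !D) — !C is true.
  3. (!C || A || D) — D is true.
  4. (!E || C || B) — B is true.
  5. (B || !A || !E) — B is true.
  6. (!A || !B || !E) — !E is true.
  7. (B || !C || A) — B is true.
  8. (A || D || !B) — D is true.
  9. (C || !B || D) — D is true.
  10. (B || C || !A) — B is true.
  11. (!D || !E || !C) — !E is true.
  12. (B || D || !A) — B is true.
  13. (!B || E || D) — D is true.
  14. (B || E || !A) — B is true.
  15. (A || !B || !C) — !C is true.
  16. (D || B || E) — B is true.
  17. (C || B || !D) — B is true.
  18. (C || !A || E) — !A is true.
  19. (D || !E || !A) — !E is true.
  20. (!A || !C || !E) — !E is true.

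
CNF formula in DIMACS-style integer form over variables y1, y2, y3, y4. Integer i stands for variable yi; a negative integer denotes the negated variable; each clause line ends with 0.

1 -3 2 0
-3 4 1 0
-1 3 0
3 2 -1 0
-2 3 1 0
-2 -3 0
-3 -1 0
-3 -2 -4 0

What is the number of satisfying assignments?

2

Satisfying assignments:
  y1=0 y2=0 y3=0 y4=0
  y1=0 y2=0 y3=0 y4=1
Count: 2.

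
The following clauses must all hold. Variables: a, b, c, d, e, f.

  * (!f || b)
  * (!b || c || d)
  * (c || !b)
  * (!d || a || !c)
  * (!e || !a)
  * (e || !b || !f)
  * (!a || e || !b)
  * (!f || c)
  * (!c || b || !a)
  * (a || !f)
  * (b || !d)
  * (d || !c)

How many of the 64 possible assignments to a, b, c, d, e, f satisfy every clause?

3

Satisfying assignments:
  a=0 b=0 c=0 d=0 e=0 f=0
  a=0 b=0 c=0 d=0 e=1 f=0
  a=1 b=0 c=0 d=0 e=0 f=0
Count: 3.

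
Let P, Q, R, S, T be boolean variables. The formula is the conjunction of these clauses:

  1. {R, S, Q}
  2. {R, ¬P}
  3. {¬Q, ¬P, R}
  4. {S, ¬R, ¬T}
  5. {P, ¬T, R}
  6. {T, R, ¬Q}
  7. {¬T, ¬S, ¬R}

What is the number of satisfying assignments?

9

Split on R, then T.
  R=T, T=T: a clause becomes empty — 0.
  R=T, T=F: P, Q, S free → 2^3 = 8.
  R=F, T=T: a clause becomes empty — 0.
  R=F, T=F: remaining (P,Q,S) ∈ {(F,F,T)} — 1.
Total: 0 + 8 + 0 + 1 = 9.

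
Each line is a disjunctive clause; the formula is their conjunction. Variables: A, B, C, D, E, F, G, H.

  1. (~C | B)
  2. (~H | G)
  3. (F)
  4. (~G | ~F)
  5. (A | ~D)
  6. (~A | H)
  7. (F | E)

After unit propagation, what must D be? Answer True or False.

(F) stands alone — F = True.
(~F | ~G) with F = True leaves only ~G, so G = False.
In (G | ~H), G is now false; ~H must hold, so H = False.
In (~A | H), H is now false; ~A must hold, so A = False.
From (A | ~D) and A = False: D = False.

False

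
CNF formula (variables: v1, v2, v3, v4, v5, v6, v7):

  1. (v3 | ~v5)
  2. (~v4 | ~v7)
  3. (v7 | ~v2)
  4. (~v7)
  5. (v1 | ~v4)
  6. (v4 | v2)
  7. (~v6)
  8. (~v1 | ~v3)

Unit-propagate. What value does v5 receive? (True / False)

False

Unit clause (~v7) sets v7 = False.
(~v2 | v7): since v7 = False, the clause reduces to (~v2). v2 = False.
From (v2 | v4) and v2 = False: v4 = True.
From (~v4 | v1) and v4 = True: v1 = True.
Unit clause (~v6) sets v6 = False.
In (~v1 | ~v3), ~v1 is now false; ~v3 must hold, so v3 = False.
(v3 | ~v5) with v3 = False leaves only ~v5, so v5 = False.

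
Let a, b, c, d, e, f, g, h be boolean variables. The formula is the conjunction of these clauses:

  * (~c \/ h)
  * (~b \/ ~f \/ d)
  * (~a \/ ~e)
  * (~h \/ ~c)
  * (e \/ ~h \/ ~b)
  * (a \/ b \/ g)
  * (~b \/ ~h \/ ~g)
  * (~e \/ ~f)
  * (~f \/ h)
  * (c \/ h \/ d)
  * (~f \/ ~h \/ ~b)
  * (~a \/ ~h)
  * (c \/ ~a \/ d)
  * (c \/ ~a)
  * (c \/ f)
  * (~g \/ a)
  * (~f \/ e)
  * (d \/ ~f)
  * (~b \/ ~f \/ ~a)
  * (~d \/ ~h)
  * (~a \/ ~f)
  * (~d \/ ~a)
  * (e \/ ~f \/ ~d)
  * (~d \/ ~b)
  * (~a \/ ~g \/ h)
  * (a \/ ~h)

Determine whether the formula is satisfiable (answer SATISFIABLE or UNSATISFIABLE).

UNSATISFIABLE

a = True:
  propagation gives e=False, h=False, c=False; an empty clause results — contradiction.
a = False:
  propagation gives g=False, b=True, d=False, f=False; an empty clause results — contradiction.
Every branch closes, so no satisfying assignment exists.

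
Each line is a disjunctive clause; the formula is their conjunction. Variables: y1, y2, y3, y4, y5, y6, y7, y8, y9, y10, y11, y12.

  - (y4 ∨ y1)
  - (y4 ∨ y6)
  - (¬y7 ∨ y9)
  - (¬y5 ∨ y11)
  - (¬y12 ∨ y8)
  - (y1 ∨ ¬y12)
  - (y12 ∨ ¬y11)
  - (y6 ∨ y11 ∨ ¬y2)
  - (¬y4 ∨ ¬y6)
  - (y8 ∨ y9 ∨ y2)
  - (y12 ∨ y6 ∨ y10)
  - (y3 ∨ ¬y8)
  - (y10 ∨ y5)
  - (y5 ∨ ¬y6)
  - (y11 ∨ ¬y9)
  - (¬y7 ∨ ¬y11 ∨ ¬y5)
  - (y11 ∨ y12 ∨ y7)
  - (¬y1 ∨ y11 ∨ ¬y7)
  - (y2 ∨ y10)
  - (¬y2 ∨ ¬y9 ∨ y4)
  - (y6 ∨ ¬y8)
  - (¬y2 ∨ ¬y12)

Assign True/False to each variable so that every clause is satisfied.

y1 = T, y2 = F, y3 = T, y4 = F, y5 = T, y6 = T, y7 = F, y8 = T, y9 = T, y10 = T, y11 = T, y12 = T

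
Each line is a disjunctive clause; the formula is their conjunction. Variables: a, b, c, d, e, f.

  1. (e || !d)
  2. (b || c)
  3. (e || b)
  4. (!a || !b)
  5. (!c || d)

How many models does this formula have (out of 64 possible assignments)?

12

Case analysis on b and c:
  b=1, c=1: remaining (a,d,e,f) ∈ {(0,1,1,0); (0,1,1,1)} — 2.
  b=1, c=0: f free; 3 ways for (a,d,e) × 2^1 = 6.
  b=0, c=1: remaining (a,d,e,f) ∈ {(0,1,1,0); (0,1,1,1); (1,1,1,0); (1,1,1,1)} — 4.
  b=0, c=0: a clause becomes empty — 0.
Total: 2 + 6 + 4 + 0 = 12.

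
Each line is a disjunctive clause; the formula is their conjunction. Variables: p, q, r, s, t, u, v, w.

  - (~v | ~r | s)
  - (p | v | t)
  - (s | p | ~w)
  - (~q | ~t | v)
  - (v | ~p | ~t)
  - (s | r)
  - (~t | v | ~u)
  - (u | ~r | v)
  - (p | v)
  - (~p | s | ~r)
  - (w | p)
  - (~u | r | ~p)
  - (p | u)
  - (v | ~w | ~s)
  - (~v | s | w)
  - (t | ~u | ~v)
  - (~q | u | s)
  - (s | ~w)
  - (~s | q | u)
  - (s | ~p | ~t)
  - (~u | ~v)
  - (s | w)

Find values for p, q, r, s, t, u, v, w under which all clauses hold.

Set p = True and propagate.
Try q = True.
For the remaining variables, r = False, s = True, t = False, u = False, v = True, w = False works.
Every clause has at least one true literal under this assignment.

p=T, q=T, r=F, s=T, t=F, u=F, v=T, w=F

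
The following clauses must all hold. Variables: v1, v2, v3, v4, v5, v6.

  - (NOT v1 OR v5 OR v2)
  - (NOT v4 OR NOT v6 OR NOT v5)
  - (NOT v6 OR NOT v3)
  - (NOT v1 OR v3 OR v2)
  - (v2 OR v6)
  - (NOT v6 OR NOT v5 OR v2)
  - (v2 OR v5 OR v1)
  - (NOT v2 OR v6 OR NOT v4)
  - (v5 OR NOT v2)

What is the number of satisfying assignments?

6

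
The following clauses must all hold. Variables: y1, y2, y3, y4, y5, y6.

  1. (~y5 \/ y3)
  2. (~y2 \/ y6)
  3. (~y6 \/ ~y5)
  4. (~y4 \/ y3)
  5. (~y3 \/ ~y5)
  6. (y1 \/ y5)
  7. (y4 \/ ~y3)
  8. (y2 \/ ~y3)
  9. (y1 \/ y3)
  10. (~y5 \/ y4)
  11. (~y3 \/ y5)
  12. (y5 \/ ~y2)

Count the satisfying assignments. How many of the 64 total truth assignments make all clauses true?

Satisfying assignments:
  y1=T y2=F y3=F y4=F y5=F y6=F
  y1=T y2=F y3=F y4=F y5=F y6=T
Count: 2.

2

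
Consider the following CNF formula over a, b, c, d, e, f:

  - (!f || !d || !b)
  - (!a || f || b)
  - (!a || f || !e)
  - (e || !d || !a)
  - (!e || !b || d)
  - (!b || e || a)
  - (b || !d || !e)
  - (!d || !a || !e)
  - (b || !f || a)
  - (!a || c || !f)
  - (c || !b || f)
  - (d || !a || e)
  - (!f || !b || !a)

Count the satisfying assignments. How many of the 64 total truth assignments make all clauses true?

Case analysis on a and b:
  a=T, b=T: a clause becomes empty — 0.
  a=T, b=F: remaining (c,d,e,f) ∈ {(T,F,T,T)} — 1.
  a=F, b=T: remaining (c,d,e,f) ∈ {(T,T,T,F)} — 1.
  a=F, b=F: c free; 3 ways for (d,e,f) × 2^1 = 6.
Total: 0 + 1 + 1 + 6 = 8.

8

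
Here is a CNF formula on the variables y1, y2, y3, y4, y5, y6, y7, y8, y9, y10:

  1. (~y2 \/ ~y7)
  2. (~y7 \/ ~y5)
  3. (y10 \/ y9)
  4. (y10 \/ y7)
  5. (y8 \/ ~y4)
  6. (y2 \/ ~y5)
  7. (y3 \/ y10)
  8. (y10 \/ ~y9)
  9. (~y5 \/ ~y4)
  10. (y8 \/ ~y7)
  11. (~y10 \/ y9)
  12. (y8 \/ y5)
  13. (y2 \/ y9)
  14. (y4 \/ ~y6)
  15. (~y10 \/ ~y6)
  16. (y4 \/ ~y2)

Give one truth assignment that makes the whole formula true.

y1=F, y2=F, y3=F, y4=T, y5=F, y6=F, y7=T, y8=T, y9=T, y10=T

y6 occurs only negated in the remaining clauses — set y6 = False.
Pure literal: y8 appears only positively; assign y8 = True.
Branch on y2: take y2 = False.
  then y5 is forced to False.
  then y9 is forced to True.
  then y10 is forced to True.
y1, y3, y4, y7 are now unconstrained; take y1 = False, y3 = False, y4 = True, y7 = True.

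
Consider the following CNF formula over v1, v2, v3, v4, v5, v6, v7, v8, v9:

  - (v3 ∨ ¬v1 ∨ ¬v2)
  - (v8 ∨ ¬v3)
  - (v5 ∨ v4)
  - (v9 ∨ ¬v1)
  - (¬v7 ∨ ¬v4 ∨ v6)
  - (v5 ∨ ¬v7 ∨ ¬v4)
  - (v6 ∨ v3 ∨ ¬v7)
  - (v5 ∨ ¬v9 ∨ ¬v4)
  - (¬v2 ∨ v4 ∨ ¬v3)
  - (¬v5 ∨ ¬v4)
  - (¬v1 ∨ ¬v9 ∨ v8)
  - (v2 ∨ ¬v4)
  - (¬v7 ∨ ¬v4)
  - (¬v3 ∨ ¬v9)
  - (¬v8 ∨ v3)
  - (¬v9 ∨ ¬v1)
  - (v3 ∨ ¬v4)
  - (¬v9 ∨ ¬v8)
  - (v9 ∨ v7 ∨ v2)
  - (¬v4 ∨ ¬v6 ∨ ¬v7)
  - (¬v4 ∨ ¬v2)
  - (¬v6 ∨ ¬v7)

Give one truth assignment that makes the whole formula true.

Pure literal: v1 appears only negated; assign v1 = False.
Set v2 = False and propagate.
  then v4 is forced to False.
  then v5 is forced to True.
The remaining clauses are satisfied by v3 = True, v6 = False, v7 = True, v8 = True, v9 = False.

v1=False  v2=False  v3=True  v4=False  v5=True  v6=False  v7=True  v8=True  v9=False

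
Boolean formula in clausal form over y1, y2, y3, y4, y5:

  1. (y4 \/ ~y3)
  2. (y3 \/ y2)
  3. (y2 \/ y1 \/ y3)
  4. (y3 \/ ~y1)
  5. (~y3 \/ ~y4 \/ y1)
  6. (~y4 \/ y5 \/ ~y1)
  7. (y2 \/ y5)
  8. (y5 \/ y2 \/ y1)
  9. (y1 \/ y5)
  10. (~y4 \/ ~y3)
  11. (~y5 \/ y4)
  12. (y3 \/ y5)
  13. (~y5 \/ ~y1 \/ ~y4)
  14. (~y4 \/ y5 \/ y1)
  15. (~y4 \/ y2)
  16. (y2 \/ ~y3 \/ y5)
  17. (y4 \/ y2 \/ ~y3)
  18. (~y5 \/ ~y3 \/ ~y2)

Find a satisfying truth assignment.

Set y1 = False and propagate.
  then y5 is forced to True.
  then y4 is forced to True.
  then y3 is forced to False.
  then y2 is forced to True.
Every clause has at least one true literal under this assignment.

y1=False, y2=True, y3=False, y4=True, y5=True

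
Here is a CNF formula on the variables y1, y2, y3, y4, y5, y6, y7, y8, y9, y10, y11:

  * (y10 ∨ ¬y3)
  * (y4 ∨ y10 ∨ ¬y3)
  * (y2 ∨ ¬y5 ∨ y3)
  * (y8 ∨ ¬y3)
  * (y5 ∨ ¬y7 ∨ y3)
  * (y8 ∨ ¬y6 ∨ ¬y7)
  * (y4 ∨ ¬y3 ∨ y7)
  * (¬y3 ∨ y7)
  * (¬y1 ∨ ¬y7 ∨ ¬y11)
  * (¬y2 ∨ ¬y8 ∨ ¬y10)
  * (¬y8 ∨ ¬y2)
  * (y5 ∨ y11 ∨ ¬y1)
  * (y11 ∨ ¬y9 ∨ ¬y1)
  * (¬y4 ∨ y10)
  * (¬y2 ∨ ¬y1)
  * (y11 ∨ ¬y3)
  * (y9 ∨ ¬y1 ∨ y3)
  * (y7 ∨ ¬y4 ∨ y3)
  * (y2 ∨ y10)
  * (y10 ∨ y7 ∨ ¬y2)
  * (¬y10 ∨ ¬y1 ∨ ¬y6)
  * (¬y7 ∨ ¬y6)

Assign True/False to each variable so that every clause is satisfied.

y1 = False, y2 = False, y3 = False, y4 = False, y5 = False, y6 = False, y7 = False, y8 = False, y9 = True, y10 = True, y11 = True

Check each clause:
  1. (¬y3 ∨ y10) — y10 is true.
  2. (y4 ∨ y10 ∨ ¬y3) — y10 is true.
  3. (y2 ∨ ¬y5 ∨ y3) — ¬y5 is true.
  4. (y8 ∨ ¬y3) — ¬y3 is true.
  5. (¬y7 ∨ y5 ∨ y3) — ¬y7 is true.
  6. (y8 ∨ ¬y6 ∨ ¬y7) — ¬y7 is true.
  7. (¬y3 ∨ y7 ∨ y4) — ¬y3 is true.
  8. (y7 ∨ ¬y3) — ¬y3 is true.
  9. (¬y11 ∨ ¬y1 ∨ ¬y7) — ¬y7 is true.
  10. (¬y2 ∨ ¬y8 ∨ ¬y10) — ¬y8 is true.
  11. (¬y2 ∨ ¬y8) — ¬y8 is true.
  12. (y5 ∨ y11 ∨ ¬y1) — y11 is true.
  13. (y11 ∨ ¬y9 ∨ ¬y1) — y11 is true.
  14. (¬y4 ∨ y10) — y10 is true.
  15. (¬y1 ∨ ¬y2) — ¬y2 is true.
  16. (¬y3 ∨ y11) — y11 is true.
  17. (¬y1 ∨ y9 ∨ y3) — y9 is true.
  18. (y7 ∨ ¬y4 ∨ y3) — ¬y4 is true.
  19. (y10 ∨ y2) — y10 is true.
  20. (y10 ∨ ¬y2 ∨ y7) — y10 is true.
  21. (¬y10 ∨ ¬y6 ∨ ¬y1) — ¬y6 is true.
  22. (¬y6 ∨ ¬y7) — ¬y7 is true.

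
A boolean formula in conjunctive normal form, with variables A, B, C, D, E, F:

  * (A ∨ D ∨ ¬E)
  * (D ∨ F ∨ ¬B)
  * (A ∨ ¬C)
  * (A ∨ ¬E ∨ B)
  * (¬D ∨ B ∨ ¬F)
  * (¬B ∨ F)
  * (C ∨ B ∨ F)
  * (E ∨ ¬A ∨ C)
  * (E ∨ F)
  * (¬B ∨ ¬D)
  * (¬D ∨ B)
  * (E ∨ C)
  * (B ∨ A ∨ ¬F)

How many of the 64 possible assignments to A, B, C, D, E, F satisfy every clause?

Split on B, then F.
  B=1, F=1: remaining (A,C,D,E) ∈ {(1,0,0,1); (1,1,0,0); (1,1,0,1)} — 3.
  B=1, F=0: a clause becomes empty — 0.
  B=0, F=1: remaining (A,C,D,E) ∈ {(1,0,0,1); (1,1,0,0); (1,1,0,1)} — 3.
  B=0, F=0: remaining (A,C,D,E) ∈ {(1,1,0,1)} — 1.
Total: 3 + 0 + 3 + 1 = 7.

7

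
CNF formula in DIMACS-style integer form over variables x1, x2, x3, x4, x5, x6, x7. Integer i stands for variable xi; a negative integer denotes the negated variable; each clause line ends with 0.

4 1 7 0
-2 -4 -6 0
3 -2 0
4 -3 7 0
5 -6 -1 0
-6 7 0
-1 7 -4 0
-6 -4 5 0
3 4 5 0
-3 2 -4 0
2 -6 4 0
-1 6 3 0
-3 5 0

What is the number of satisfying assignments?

16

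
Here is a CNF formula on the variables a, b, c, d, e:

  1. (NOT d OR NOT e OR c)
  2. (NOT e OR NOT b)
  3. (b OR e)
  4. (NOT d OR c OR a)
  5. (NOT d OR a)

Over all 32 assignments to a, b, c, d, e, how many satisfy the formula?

Split on d, then e.
  d=T, e=T: remaining (a,b,c) ∈ {(T,F,T)} — 1.
  d=T, e=F: remaining (a,b,c) ∈ {(T,T,F); (T,T,T)} — 2.
  d=F, e=T: remaining (a,b,c) ∈ {(F,F,F); (F,F,T); (T,F,F); (T,F,T)} — 4.
  d=F, e=F: remaining (a,b,c) ∈ {(F,T,F); (F,T,T); (T,T,F); (T,T,T)} — 4.
Total: 1 + 2 + 4 + 4 = 11.

11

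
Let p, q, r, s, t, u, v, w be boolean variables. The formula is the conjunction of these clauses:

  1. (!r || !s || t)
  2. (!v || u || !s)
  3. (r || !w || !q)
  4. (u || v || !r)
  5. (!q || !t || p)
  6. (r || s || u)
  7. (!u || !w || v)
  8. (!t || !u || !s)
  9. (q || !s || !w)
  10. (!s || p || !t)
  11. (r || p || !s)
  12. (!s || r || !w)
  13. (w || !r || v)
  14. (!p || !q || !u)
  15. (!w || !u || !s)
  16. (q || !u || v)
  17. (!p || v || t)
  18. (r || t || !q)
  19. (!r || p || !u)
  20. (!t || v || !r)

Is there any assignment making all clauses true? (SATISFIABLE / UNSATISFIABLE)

Branch on p: take p = True.
For the remaining variables, q = True, r = True, s = False, t = True, u = False, v = True, w = False works.
So p=True, q=True, r=True, s=False, t=True, u=False, v=True, w=False is a satisfying assignment.

SATISFIABLE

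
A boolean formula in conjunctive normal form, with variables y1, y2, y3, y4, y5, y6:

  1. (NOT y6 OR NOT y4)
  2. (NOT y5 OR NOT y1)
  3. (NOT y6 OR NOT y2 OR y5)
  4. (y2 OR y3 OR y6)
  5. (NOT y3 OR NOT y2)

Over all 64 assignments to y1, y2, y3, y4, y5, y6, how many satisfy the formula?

Split on y2, then y6.
  y2=T, y6=T: remaining (y1,y3,y4,y5) ∈ {(F,F,F,T)} — 1.
  y2=T, y6=F: y4 free; 3 ways for (y1,y3,y5) × 2^1 = 6.
  y2=F, y6=T: y3 free; 3 ways for (y1,y4,y5) × 2^1 = 6.
  y2=F, y6=F: y4 free; 3 ways for (y1,y3,y5) × 2^1 = 6.
Total: 1 + 6 + 6 + 6 = 19.

19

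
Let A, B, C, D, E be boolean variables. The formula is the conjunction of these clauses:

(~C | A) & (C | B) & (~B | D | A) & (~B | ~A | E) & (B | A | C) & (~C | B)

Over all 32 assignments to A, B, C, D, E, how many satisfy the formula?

6

Satisfying assignments:
  A=0 B=1 C=0 D=1 E=0
  A=0 B=1 C=0 D=1 E=1
  A=1 B=1 C=0 D=0 E=1
  A=1 B=1 C=0 D=1 E=1
  A=1 B=1 C=1 D=0 E=1
  A=1 B=1 C=1 D=1 E=1
That's 6 in total.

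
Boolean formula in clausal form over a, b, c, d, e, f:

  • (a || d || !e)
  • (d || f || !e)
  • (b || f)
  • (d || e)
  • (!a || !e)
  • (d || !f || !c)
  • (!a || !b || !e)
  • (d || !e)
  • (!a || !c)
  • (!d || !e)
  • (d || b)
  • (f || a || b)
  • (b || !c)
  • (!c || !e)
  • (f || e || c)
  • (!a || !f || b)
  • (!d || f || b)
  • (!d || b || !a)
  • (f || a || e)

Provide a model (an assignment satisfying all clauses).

Set a = False and propagate.
Try b = True.
The remaining clauses are satisfied by c = False, d = True, e = False, f = True.
Check each clause:
  1. (a || d || !e) — !e is true.
  2. (d || f || !e) — !e is true.
  3. (b || f) — b is true.
  4. (e || d) — d is true.
  5. (!e || !a) — !e is true.
  6. (!c || !f || d) — d is true.
  7. (!a || !e || !b) — !e is true.
  8. (!e || d) — !e is true.
  9. (!c || !a) — !c is true.
  10. (!d || !e) — !e is true.
  11. (b || d) — b is true.
  12. (b || a || f) — b is true.
  13. (!c || b) — b is true.
  14. (!e || !c) — !e is true.
  15. (e || f || c) — f is true.
  16. (!f || b || !a) — b is true.
  17. (b || !d || f) — b is true.
  18. (!a || !d || b) — b is true.
  19. (f || e || a) — f is true.

a = F, b = T, c = F, d = T, e = F, f = T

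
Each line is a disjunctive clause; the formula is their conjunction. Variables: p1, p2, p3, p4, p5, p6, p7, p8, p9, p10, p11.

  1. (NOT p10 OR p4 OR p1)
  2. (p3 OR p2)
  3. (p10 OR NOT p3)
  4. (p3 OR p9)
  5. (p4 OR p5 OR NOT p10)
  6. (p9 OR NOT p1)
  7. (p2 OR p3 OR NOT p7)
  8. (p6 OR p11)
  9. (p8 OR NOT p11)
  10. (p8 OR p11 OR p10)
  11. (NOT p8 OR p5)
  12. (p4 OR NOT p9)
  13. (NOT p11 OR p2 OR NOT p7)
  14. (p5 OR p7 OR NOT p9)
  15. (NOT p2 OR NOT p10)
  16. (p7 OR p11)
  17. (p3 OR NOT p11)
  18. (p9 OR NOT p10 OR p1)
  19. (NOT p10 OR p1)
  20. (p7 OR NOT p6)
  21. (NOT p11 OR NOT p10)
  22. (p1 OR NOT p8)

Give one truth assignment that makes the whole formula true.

p1=T, p2=F, p3=T, p4=T, p5=T, p6=T, p7=T, p8=T, p9=T, p10=T, p11=F

Pure literal: p4 appears only positively; assign p4 = True.
Pure literal: p5 appears only positively; assign p5 = True.
Branch on p1: take p1 = True.
  then p9 is forced to True.
Set p2 = False and propagate.
  then p3 is forced to True.
  then p10 is forced to True.
  then p11 is forced to False.
  then p6 is forced to True.
  then p7 is forced to True.
p8 is now unconstrained; take p8 = True.
Check each clause:
  1. (p4 OR p1 OR NOT p10) — p1 is true.
  2. (p2 OR p3) — p3 is true.
  3. (p10 OR NOT p3) — p10 is true.
  4. (p9 OR p3) — p9 is true.
  5. (p5 OR p4 OR NOT p10) — p4 is true.
  6. (NOT p1 OR p9) — p9 is true.
  7. (p3 OR NOT p7 OR p2) — p3 is true.
  8. (p6 OR p11) — p6 is true.
  9. (p8 OR NOT p11) — p8 is true.
  10. (p8 OR p10 OR p11) — p8 is true.
  11. (NOT p8 OR p5) — p5 is true.
  12. (NOT p9 OR p4) — p4 is true.
  13. (p2 OR NOT p11 OR NOT p7) — NOT p11 is true.
  14. (p5 OR p7 OR NOT p9) — p5 is true.
  15. (NOT p2 OR NOT p10) — NOT p2 is true.
  16. (p11 OR p7) — p7 is true.
  17. (NOT p11 OR p3) — p3 is true.
  18. (p1 OR NOT p10 OR p9) — p1 is true.
  19. (p1 OR NOT p10) — p1 is true.
  20. (NOT p6 OR p7) — p7 is true.
  21. (NOT p10 OR NOT p11) — NOT p11 is true.
  22. (p1 OR NOT p8) — p1 is true.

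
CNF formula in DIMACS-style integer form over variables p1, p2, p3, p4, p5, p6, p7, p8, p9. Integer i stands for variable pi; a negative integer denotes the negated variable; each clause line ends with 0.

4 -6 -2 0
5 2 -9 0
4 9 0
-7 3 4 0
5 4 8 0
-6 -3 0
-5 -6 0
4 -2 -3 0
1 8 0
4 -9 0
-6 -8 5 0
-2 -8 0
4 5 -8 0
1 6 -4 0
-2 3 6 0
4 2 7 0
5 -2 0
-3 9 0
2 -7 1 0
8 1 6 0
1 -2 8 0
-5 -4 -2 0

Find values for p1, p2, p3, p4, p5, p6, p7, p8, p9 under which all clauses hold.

p1=True  p2=False  p3=False  p4=True  p5=True  p6=False  p7=False  p8=True  p9=True

p1 occurs only positively in the remaining clauses — set p1 = True.
Try p2 = False.
Set p3 = False and propagate.
The remaining clauses are satisfied by p4 = True, p5 = True, p6 = False, p7 = False, p8 = True, p9 = True.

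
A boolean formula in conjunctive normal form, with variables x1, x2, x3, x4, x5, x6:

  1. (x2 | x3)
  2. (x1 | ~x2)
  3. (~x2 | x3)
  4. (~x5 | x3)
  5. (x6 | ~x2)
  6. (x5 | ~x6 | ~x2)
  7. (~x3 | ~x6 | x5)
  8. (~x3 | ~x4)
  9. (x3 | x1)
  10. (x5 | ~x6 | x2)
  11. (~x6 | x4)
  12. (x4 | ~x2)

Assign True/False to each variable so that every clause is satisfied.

x1=True, x2=False, x3=True, x4=False, x5=False, x6=False

Check each clause:
  1. (x2 | x3) — x3 is true.
  2. (~x2 | x1) — x1 is true.
  3. (~x2 | x3) — x3 is true.
  4. (x3 | ~x5) — x3 is true.
  5. (x6 | ~x2) — ~x2 is true.
  6. (x5 | ~x2 | ~x6) — ~x6 is true.
  7. (x5 | ~x3 | ~x6) — ~x6 is true.
  8. (~x3 | ~x4) — ~x4 is true.
  9. (x1 | x3) — x1 is true.
  10. (~x6 | x2 | x5) — ~x6 is true.
  11. (x4 | ~x6) — ~x6 is true.
  12. (x4 | ~x2) — ~x2 is true.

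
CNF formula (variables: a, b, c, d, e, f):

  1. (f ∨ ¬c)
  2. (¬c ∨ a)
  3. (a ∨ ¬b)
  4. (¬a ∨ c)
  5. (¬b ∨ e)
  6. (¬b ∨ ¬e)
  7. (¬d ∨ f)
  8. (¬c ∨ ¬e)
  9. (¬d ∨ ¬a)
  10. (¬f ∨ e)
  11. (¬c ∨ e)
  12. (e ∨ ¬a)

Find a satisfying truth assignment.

a = False  b = False  c = False  d = False  e = False  f = False

Check each clause:
  1. (¬c ∨ f) — ¬c is true.
  2. (¬c ∨ a) — ¬c is true.
  3. (a ∨ ¬b) — ¬b is true.
  4. (c ∨ ¬a) — ¬a is true.
  5. (e ∨ ¬b) — ¬b is true.
  6. (¬b ∨ ¬e) — ¬e is true.
  7. (¬d ∨ f) — ¬d is true.
  8. (¬e ∨ ¬c) — ¬e is true.
  9. (¬d ∨ ¬a) — ¬d is true.
  10. (e ∨ ¬f) — ¬f is true.
  11. (e ∨ ¬c) — ¬c is true.
  12. (¬a ∨ e) — ¬a is true.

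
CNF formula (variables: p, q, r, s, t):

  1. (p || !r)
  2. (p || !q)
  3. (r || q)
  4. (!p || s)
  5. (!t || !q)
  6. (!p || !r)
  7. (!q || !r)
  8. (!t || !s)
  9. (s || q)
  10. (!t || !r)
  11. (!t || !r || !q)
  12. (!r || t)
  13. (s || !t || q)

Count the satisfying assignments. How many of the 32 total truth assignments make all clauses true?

Satisfying assignments:
  p=1 q=1 r=0 s=1 t=0
Count: 1.

1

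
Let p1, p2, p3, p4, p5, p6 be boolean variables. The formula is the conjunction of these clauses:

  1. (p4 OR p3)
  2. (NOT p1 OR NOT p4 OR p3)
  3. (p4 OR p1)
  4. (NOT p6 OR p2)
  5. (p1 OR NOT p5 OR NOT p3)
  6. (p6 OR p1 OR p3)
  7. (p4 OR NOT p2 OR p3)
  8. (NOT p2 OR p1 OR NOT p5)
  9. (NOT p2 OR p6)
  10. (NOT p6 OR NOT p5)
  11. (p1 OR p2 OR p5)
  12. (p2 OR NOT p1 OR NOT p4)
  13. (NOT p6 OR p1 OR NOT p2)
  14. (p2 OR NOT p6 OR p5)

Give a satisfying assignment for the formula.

Branch on p1: take p1 = True.
For the remaining variables, p2 = False, p3 = True, p4 = False, p5 = True, p6 = False works.
Every clause has at least one true literal under this assignment.

p1 = T, p2 = F, p3 = T, p4 = F, p5 = T, p6 = F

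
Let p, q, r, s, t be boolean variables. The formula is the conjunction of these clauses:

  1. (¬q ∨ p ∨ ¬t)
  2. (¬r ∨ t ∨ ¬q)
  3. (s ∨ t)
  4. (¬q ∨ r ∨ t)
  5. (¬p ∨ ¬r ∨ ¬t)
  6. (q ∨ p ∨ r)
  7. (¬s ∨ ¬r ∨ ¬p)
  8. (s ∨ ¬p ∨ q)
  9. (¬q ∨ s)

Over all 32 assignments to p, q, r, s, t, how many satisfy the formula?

6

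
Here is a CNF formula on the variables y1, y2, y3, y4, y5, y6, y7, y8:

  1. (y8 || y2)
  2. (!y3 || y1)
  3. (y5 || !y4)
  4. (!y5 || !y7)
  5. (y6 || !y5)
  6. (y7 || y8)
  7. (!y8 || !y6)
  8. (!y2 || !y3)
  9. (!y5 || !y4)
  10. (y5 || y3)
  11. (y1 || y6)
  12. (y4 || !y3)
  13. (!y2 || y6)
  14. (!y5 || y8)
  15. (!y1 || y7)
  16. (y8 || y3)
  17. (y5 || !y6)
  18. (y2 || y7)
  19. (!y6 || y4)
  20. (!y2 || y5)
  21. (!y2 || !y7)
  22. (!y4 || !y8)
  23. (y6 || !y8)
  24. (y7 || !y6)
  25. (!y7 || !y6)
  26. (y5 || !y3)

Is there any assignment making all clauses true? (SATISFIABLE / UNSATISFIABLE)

y5 = True:
  propagation gives y7=False, y6=True; an empty clause results — contradiction.
y5 = False:
  propagation gives y4=False, y3=True; an empty clause results — contradiction.
Every branch closes, so no satisfying assignment exists.

UNSATISFIABLE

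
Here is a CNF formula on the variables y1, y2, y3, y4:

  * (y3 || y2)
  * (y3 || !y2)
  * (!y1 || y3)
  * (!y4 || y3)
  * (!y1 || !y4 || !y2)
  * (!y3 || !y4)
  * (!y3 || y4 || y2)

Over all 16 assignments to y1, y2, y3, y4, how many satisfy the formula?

2

Satisfying assignments:
  y1=0 y2=1 y3=1 y4=0
  y1=1 y2=1 y3=1 y4=0
That's 2 in total.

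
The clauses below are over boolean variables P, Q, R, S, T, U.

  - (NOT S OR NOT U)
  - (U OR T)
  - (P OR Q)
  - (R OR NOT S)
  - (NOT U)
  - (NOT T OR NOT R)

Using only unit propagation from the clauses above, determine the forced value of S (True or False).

(NOT U) is a unit clause: U = False.
From (U OR T) and U = False: T = True.
In (NOT R OR NOT T), NOT T is now false; NOT R must hold, so R = False.
(NOT S OR R) with R = False leaves only NOT S, so S = False.

False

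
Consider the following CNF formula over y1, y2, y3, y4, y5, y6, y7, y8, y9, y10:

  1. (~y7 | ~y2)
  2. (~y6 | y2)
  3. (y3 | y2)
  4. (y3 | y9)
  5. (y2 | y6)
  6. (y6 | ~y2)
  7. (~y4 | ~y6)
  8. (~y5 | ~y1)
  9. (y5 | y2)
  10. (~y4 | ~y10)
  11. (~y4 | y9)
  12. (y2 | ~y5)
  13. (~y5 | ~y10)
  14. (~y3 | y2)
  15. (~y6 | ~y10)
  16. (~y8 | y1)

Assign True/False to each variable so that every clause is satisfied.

y1=True, y2=True, y3=True, y4=False, y5=False, y6=True, y7=False, y8=True, y9=True, y10=False

Pure literal: y4 appears only negated; assign y4 = False.
y7 occurs only negated in the remaining clauses — set y7 = False.
Branch on y1: take y1 = True.
  then y5 is forced to False.
  then y2 is forced to True.
  then y6 is forced to True.
  then y10 is forced to False.
The remaining clauses are satisfied by y3 = True, y8 = True, y9 = True.
Every clause has at least one true literal under this assignment.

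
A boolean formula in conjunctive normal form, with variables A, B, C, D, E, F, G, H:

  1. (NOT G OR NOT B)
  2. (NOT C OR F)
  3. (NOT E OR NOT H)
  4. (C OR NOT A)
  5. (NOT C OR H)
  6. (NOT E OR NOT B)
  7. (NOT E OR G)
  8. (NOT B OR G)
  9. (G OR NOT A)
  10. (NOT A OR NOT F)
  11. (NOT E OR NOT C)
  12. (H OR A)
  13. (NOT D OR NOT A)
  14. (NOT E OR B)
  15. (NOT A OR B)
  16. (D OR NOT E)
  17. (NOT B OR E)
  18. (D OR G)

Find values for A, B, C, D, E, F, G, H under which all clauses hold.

Set A = False and propagate.
  then H is forced to True.
  then E is forced to False.
  then B is forced to False.
Try C = False.
Branch on D: take D = True.
F, G are now unconstrained; take F = True, G = False.

A = False  B = False  C = False  D = True  E = False  F = True  G = False  H = True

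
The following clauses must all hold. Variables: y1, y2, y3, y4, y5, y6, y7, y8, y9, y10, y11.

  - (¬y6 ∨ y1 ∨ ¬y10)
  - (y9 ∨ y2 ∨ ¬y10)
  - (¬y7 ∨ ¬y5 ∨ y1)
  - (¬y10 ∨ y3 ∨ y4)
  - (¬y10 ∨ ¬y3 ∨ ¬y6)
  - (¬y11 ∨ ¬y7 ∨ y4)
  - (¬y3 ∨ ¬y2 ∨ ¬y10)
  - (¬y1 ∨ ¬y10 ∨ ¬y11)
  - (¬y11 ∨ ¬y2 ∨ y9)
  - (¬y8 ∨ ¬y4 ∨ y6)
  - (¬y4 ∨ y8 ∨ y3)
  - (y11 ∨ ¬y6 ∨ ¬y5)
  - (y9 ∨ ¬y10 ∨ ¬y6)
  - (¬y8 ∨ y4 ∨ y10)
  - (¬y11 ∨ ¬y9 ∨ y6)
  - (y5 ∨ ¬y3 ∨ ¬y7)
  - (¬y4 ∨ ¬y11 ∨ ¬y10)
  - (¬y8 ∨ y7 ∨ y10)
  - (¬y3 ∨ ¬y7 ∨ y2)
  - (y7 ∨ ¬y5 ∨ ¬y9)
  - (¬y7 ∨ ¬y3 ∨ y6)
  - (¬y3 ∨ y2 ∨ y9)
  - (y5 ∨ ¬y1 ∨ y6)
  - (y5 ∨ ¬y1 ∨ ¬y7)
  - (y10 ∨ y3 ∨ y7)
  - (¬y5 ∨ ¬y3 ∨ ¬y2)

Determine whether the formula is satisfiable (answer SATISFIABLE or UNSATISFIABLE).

SATISFIABLE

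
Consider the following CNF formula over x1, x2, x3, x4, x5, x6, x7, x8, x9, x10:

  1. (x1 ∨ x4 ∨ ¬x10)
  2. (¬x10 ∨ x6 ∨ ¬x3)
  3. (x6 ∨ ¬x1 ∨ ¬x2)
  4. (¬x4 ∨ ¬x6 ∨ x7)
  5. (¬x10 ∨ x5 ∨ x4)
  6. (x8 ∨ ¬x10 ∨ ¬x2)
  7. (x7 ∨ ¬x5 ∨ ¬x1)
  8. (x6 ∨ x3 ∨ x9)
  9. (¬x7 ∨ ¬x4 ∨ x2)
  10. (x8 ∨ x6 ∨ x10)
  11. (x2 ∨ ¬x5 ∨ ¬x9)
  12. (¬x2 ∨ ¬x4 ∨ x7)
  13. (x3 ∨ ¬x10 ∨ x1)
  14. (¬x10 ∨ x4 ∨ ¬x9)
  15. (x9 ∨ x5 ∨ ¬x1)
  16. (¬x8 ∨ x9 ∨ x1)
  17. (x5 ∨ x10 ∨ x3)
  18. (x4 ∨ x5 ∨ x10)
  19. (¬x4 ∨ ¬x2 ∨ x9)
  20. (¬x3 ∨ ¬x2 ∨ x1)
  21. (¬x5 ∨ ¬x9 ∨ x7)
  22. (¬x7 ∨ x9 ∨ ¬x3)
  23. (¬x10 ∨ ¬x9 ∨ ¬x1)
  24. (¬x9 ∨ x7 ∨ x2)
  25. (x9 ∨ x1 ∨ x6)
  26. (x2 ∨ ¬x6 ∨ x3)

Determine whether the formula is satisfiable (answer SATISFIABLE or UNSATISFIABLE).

SATISFIABLE

Branch on x1: take x1 = False.
For the remaining variables, x2 = True, x3 = False, x4 = False, x5 = True, x6 = False, x7 = True, x8 = True, x9 = True, x10 = False works.
So x1=0, x2=1, x3=0, x4=0, x5=1, x6=0, x7=1, x8=1, x9=1, x10=0 is a satisfying assignment.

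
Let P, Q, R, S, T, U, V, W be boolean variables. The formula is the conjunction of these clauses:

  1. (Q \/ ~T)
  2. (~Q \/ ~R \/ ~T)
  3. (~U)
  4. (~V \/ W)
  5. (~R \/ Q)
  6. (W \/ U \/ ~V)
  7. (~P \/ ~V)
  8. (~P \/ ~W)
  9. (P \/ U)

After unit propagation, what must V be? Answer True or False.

False

(~U) is a unit clause: U = False.
(U \/ P): since U = False, the clause reduces to (P). P = True.
(~P \/ ~V) with P = True leaves only ~V, so V = False.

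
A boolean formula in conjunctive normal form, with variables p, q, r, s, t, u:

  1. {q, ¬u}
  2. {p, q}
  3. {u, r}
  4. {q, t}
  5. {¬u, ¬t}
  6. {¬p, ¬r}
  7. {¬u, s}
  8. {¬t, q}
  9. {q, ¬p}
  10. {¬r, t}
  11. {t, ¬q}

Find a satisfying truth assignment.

p = False, q = True, r = True, s = False, t = True, u = False

Set p = False and propagate.
  then q is forced to True.
  then t is forced to True.
  then u is forced to False.
  then r is forced to True.
s is now unconstrained; take s = False.
Check each clause:
  1. {q, ¬u} — q is true.
  2. {p, q} — q is true.
  3. {r, u} — r is true.
  4. {t, q} — q is true.
  5. {¬u, ¬t} — ¬u is true.
  6. {¬p, ¬r} — ¬p is true.
  7. {s, ¬u} — ¬u is true.
  8. {q, ¬t} — q is true.
  9. {q, ¬p} — q is true.
  10. {t, ¬r} — t is true.
  11. {t, ¬q} — t is true.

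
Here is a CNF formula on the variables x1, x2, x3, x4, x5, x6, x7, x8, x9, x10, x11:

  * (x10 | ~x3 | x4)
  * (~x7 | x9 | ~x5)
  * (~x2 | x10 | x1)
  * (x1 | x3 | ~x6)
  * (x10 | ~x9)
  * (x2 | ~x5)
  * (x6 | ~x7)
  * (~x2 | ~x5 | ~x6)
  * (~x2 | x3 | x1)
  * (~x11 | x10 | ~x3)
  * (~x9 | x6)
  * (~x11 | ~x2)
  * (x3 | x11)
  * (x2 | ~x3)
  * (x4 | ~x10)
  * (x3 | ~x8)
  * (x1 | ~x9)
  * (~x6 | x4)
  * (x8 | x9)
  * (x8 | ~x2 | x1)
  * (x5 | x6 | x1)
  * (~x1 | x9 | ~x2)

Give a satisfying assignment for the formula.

Pure literal: x4 appears only positively; assign x4 = True.
Branch on x1: take x1 = True.
Branch on x2: take x2 = True.
  then x11 is forced to False.
  then x3 is forced to True.
  then x9 is forced to True.
  then x10 is forced to True.
  then x6 is forced to True.
  then x5 is forced to False.
x7, x8 are now unconstrained; take x7 = True, x8 = True.
Every clause has at least one true literal under this assignment.

x1=T  x2=T  x3=T  x4=T  x5=F  x6=T  x7=T  x8=T  x9=T  x10=T  x11=F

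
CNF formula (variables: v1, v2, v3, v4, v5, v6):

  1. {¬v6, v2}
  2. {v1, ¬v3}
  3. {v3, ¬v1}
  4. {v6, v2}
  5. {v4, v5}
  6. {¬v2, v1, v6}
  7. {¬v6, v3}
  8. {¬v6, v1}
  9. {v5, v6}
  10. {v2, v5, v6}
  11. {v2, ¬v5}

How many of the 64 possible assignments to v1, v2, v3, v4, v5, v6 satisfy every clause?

5

The models are:
  v1=T v2=T v3=T v4=F v5=T v6=F
  v1=T v2=T v3=T v4=F v5=T v6=T
  v1=T v2=T v3=T v4=T v5=F v6=T
  v1=T v2=T v3=T v4=T v5=T v6=F
  v1=T v2=T v3=T v4=T v5=T v6=T
Count: 5.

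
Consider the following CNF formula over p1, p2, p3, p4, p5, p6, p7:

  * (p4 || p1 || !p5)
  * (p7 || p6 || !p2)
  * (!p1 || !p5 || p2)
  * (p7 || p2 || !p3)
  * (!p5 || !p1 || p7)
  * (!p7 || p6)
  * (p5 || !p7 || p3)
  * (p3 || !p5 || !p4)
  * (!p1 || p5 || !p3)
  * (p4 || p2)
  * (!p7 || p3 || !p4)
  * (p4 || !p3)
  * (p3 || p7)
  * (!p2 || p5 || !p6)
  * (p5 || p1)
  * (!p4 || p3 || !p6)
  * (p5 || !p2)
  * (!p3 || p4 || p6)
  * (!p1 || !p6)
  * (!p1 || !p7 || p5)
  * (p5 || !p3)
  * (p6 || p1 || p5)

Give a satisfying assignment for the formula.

p1=F  p2=T  p3=T  p4=T  p5=T  p6=T  p7=F

Try p1 = False.
  then p5 is forced to True.
  then p4 is forced to True.
  then p3 is forced to True.
The remaining clauses are satisfied by p2 = True, p6 = True, p7 = False.
Check each clause:
  1. (!p5 || p4 || p1) — p4 is true.
  2. (p6 || !p2 || p7) — p6 is true.
  3. (!p1 || !p5 || p2) — p2 is true.
  4. (p2 || p7 || !p3) — p2 is true.
  5. (p7 || !p1 || !p5) — !p1 is true.
  6. (!p7 || p6) — !p7 is true.
  7. (p3 || !p7 || p5) — !p7 is true.
  8. (!p5 || p3 || !p4) — p3 is true.
  9. (!p1 || p5 || !p3) — p5 is true.
  10. (p2 || p4) — p2 is true.
  11. (p3 || !p4 || !p7) — !p7 is true.
  12. (!p3 || p4) — p4 is true.
  13. (p3 || p7) — p3 is true.
  14. (!p6 || !p2 || p5) — p5 is true.
  15. (p1 || p5) — p5 is true.
  16. (!p4 || p3 || !p6) — p3 is true.
  17. (p5 || !p2) — p5 is true.
  18. (p4 || p6 || !p3) — p4 is true.
  19. (!p6 || !p1) — !p1 is true.
  20. (!p7 || p5 || !p1) — !p7 is true.
  21. (!p3 || p5) — p5 is true.
  22. (p1 || p6 || p5) — p5 is true.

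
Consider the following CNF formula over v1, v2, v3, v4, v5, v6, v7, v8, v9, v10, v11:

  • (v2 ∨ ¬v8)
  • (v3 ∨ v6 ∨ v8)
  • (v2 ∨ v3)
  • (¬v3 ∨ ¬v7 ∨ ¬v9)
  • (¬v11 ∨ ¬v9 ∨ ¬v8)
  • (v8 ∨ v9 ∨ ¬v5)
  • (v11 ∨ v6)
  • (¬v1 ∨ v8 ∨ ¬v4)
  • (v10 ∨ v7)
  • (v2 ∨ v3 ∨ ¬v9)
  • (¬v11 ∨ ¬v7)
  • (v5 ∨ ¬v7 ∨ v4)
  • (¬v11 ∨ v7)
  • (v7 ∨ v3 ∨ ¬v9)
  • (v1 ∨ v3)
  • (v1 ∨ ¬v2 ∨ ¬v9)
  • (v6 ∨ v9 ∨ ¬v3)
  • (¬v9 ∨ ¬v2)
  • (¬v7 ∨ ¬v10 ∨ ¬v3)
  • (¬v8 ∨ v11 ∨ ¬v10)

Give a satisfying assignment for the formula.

v6 occurs only positively in the remaining clauses — set v6 = True.
Try v1 = True.
Try v2 = True.
  then v9 is forced to False.
Try v3 = False.
For the remaining variables, v4 = True, v5 = False, v7 = True, v8 = True, v10 = False, v11 = False works.

v1 = True, v2 = True, v3 = False, v4 = True, v5 = False, v6 = True, v7 = True, v8 = True, v9 = False, v10 = False, v11 = False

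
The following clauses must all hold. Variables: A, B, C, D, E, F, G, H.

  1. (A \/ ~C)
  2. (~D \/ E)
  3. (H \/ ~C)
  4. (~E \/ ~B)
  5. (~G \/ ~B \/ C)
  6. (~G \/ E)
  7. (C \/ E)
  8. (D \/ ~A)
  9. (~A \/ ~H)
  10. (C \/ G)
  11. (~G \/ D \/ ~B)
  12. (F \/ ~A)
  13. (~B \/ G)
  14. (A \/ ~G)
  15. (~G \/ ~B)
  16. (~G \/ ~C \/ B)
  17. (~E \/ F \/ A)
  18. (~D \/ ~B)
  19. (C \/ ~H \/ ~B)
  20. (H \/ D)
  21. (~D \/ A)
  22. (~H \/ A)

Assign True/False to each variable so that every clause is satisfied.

A=T, B=F, C=F, D=T, E=T, F=T, G=T, H=F

Check each clause:
  1. (A \/ ~C) — A is true.
  2. (E \/ ~D) — E is true.
  3. (H \/ ~C) — ~C is true.
  4. (~B \/ ~E) — ~B is true.
  5. (~B \/ C \/ ~G) — ~B is true.
  6. (~G \/ E) — E is true.
  7. (C \/ E) — E is true.
  8. (D \/ ~A) — D is true.
  9. (~H \/ ~A) — ~H is true.
  10. (C \/ G) — G is true.
  11. (D \/ ~G \/ ~B) — D is true.
  12. (~A \/ F) — F is true.
  13. (~B \/ G) — ~B is true.
  14. (~G \/ A) — A is true.
  15. (~G \/ ~B) — ~B is true.
  16. (~G \/ ~C \/ B) — ~C is true.
  17. (F \/ ~E \/ A) — A is true.
  18. (~B \/ ~D) — ~B is true.
  19. (C \/ ~H \/ ~B) — ~H is true.
  20. (H \/ D) — D is true.
  21. (A \/ ~D) — A is true.
  22. (A \/ ~H) — ~H is true.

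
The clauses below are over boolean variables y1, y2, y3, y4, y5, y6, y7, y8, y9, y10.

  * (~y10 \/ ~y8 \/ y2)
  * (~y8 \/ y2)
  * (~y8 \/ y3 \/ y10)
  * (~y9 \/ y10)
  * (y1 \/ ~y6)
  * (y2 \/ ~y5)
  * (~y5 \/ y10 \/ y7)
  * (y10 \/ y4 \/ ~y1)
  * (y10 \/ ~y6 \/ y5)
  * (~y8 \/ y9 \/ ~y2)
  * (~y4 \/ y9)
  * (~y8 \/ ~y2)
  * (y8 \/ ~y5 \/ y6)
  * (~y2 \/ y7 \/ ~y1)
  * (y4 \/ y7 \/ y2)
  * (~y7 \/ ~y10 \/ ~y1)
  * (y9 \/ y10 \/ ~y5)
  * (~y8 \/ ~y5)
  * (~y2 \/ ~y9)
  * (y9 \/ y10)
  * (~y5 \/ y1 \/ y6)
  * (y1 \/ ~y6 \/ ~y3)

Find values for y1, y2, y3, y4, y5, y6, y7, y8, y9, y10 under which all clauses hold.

Try y1 = False.
  then y6 is forced to False.
  then y5 is forced to False.
The remaining clauses are satisfied by y2 = True, y3 = True, y4 = False, y7 = True, y8 = False, y9 = False, y10 = True.
Check each clause:
  1. (~y8 \/ ~y10 \/ y2) — ~y8 is true.
  2. (~y8 \/ y2) — ~y8 is true.
  3. (y3 \/ ~y8 \/ y10) — ~y8 is true.
  4. (~y9 \/ y10) — y10 is true.
  5. (y1 \/ ~y6) — ~y6 is true.
  6. (~y5 \/ y2) — y2 is true.
  7. (y7 \/ ~y5 \/ y10) — y10 is true.
  8. (y4 \/ y10 \/ ~y1) — y10 is true.
  9. (~y6 \/ y10 \/ y5) — ~y6 is true.
  10. (~y8 \/ y9 \/ ~y2) — ~y8 is true.
  11. (y9 \/ ~y4) — ~y4 is true.
  12. (~y8 \/ ~y2) — ~y8 is true.
  13. (~y5 \/ y6 \/ y8) — ~y5 is true.
  14. (~y1 \/ y7 \/ ~y2) — y7 is true.
  15. (y2 \/ y7 \/ y4) — y2 is true.
  16. (~y1 \/ ~y7 \/ ~y10) — ~y1 is true.
  17. (y10 \/ y9 \/ ~y5) — y10 is true.
  18. (~y5 \/ ~y8) — ~y8 is true.
  19. (~y2 \/ ~y9) — ~y9 is true.
  20. (y10 \/ y9) — y10 is true.
  21. (y1 \/ ~y5 \/ y6) — ~y5 is true.
  22. (~y6 \/ ~y3 \/ y1) — ~y6 is true.

y1=False  y2=True  y3=True  y4=False  y5=False  y6=False  y7=True  y8=False  y9=False  y10=True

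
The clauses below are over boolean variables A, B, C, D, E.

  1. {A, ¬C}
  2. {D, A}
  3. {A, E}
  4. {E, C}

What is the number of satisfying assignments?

14

Split on A, then C.
  A=T, C=T: B, D, E free → 2^3 = 8.
  A=T, C=F: remaining (B,D,E) ∈ {(F,F,T); (F,T,T); (T,F,T); (T,T,T)} — 4.
  A=F, C=T: a clause becomes empty — 0.
  A=F, C=F: remaining (B,D,E) ∈ {(F,T,T); (T,T,T)} — 2.
Total: 8 + 4 + 0 + 2 = 14.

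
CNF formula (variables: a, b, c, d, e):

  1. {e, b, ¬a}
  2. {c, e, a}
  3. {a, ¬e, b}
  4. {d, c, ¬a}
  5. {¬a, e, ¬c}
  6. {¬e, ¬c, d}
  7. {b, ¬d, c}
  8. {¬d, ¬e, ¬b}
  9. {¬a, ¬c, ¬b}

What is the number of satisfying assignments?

7

The models are:
  a=F b=F c=T d=F e=F
  a=F b=F c=T d=T e=F
  a=F b=T c=F d=F e=T
  a=F b=T c=T d=F e=F
  a=F b=T c=T d=T e=F
  a=T b=F c=T d=T e=T
  a=T b=T c=F d=T e=F
Count: 7.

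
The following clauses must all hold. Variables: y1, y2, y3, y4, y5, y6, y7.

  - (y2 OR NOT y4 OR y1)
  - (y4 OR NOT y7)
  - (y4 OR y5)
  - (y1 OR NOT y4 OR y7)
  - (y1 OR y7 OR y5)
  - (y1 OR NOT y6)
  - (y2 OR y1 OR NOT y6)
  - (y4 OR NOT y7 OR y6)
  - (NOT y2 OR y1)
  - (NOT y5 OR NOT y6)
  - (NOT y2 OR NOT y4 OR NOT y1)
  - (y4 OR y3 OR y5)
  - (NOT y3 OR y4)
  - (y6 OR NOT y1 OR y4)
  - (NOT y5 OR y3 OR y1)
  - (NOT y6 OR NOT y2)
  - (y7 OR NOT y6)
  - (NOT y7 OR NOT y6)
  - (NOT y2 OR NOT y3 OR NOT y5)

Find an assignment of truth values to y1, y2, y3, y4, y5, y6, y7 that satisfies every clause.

y1 = True, y2 = False, y3 = True, y4 = True, y5 = False, y6 = False, y7 = True

Check each clause:
  1. (y1 OR NOT y4 OR y2) — y1 is true.
  2. (NOT y7 OR y4) — y4 is true.
  3. (y4 OR y5) — y4 is true.
  4. (y1 OR NOT y4 OR y7) — y1 is true.
  5. (y1 OR y7 OR y5) — y1 is true.
  6. (NOT y6 OR y1) — y1 is true.
  7. (y1 OR NOT y6 OR y2) — y1 is true.
  8. (y4 OR NOT y7 OR y6) — y4 is true.
  9. (NOT y2 OR y1) — y1 is true.
  10. (NOT y5 OR NOT y6) — NOT y6 is true.
  11. (NOT y1 OR NOT y4 OR NOT y2) — NOT y2 is true.
  12. (y3 OR y5 OR y4) — y3 is true.
  13. (y4 OR NOT y3) — y4 is true.
  14. (y4 OR y6 OR NOT y1) — y4 is true.
  15. (y1 OR y3 OR NOT y5) — y1 is true.
  16. (NOT y6 OR NOT y2) — NOT y6 is true.
  17. (y7 OR NOT y6) — NOT y6 is true.
  18. (NOT y7 OR NOT y6) — NOT y6 is true.
  19. (NOT y2 OR NOT y3 OR NOT y5) — NOT y5 is true.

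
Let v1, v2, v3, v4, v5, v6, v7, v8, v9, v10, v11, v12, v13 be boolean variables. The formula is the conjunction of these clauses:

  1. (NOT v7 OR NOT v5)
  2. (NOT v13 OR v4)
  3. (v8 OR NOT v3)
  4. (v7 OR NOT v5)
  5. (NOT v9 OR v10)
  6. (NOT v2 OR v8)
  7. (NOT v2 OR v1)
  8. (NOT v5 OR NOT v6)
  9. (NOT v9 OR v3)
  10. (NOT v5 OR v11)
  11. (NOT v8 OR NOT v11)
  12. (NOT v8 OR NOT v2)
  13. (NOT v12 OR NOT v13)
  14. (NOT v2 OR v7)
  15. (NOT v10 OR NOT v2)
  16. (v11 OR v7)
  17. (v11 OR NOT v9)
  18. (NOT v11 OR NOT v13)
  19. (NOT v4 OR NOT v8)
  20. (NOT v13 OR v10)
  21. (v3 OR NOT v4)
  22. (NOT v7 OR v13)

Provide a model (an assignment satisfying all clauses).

v1=False  v2=False  v3=False  v4=False  v5=False  v6=True  v7=False  v8=False  v9=False  v10=True  v11=True  v12=True  v13=False

v2 occurs only negated in the remaining clauses — set v2 = False.
v5 occurs only negated in the remaining clauses — set v5 = False.
Try v3 = False.
  then v9 is forced to False.
  then v4 is forced to False.
  then v13 is forced to False.
  then v7 is forced to False.
  then v11 is forced to True.
  then v8 is forced to False.
v1, v6, v10, v12 are now unconstrained; take v1 = False, v6 = True, v10 = True, v12 = True.
Check each clause:
  1. (NOT v5 OR NOT v7) — NOT v7 is true.
  2. (v4 OR NOT v13) — NOT v13 is true.
  3. (NOT v3 OR v8) — NOT v3 is true.
  4. (NOT v5 OR v7) — NOT v5 is true.
  5. (v10 OR NOT v9) — v10 is true.
  6. (v8 OR NOT v2) — NOT v2 is true.
  7. (NOT v2 OR v1) — NOT v2 is true.
  8. (NOT v6 OR NOT v5) — NOT v5 is true.
  9. (v3 OR NOT v9) — NOT v9 is true.
  10. (v11 OR NOT v5) — v11 is true.
  11. (NOT v8 OR NOT v11) — NOT v8 is true.
  12. (NOT v2 OR NOT v8) — NOT v8 is true.
  13. (NOT v12 OR NOT v13) — NOT v13 is true.
  14. (v7 OR NOT v2) — NOT v2 is true.
  15. (NOT v2 OR NOT v10) — NOT v2 is true.
  16. (v7 OR v11) — v11 is true.
  17. (NOT v9 OR v11) — v11 is true.
  18. (NOT v11 OR NOT v13) — NOT v13 is true.
  19. (NOT v8 OR NOT v4) — NOT v8 is true.
  20. (v10 OR NOT v13) — v10 is true.
  21. (NOT v4 OR v3) — NOT v4 is true.
  22. (v13 OR NOT v7) — NOT v7 is true.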